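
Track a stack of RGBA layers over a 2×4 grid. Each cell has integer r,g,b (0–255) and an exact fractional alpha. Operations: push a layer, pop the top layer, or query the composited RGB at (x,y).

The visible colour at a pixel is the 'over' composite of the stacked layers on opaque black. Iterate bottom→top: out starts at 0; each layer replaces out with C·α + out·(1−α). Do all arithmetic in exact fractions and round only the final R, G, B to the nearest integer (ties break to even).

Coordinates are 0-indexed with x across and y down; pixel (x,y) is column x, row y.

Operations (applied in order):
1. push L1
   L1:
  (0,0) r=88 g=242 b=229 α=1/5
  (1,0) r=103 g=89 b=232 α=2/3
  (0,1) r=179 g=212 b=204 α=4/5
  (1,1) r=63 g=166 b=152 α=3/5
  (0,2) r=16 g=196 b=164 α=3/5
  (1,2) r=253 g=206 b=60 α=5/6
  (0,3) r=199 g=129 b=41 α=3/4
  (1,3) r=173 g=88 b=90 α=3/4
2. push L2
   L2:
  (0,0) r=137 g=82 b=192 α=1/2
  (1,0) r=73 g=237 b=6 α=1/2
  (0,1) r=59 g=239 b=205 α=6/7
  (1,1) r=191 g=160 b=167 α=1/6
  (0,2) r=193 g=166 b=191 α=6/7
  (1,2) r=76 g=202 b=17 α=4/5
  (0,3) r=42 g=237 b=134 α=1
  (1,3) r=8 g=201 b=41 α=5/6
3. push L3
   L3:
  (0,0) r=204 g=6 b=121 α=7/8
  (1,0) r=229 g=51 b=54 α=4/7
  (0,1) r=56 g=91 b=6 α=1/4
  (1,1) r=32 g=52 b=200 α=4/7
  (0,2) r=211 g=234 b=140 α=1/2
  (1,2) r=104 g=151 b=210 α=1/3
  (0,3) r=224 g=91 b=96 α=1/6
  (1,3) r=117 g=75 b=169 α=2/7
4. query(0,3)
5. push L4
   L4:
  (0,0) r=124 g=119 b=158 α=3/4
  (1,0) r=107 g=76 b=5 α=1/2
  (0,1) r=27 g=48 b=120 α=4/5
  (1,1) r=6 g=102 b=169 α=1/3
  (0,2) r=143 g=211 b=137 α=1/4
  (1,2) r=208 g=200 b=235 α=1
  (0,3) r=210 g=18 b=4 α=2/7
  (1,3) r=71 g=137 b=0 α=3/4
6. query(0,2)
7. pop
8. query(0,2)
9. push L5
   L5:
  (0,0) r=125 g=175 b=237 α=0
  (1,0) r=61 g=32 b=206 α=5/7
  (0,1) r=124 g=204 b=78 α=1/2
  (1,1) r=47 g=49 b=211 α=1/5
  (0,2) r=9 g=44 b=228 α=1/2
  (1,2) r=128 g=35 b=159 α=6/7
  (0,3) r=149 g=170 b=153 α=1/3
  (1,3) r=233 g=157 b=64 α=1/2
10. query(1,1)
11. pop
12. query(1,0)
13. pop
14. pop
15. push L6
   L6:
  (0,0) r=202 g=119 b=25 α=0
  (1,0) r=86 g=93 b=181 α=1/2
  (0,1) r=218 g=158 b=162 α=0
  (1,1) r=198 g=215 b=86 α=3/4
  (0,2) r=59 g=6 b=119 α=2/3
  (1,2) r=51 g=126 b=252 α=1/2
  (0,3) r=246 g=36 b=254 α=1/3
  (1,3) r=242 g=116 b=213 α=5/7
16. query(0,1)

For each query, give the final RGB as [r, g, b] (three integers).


(0,3) stack=L1,L2,L3; from [0,0,0]:
+L1 (α=3/4) → [597/4, 387/4, 123/4]
+L2 (α=1) → [42, 237, 134]
+L3 (α=1/6) → [217/3, 638/3, 383/3]
= [72, 213, 128]

(0,2) stack=L1,L2,L3,L4; from [0,0,0]:
after L1 α=3/5: [48/5, 588/5, 492/5]
after L2 α=6/7: [834/5, 5568/35, 6222/35]
after L3 α=1/2: [1889/10, 6879/35, 5561/35]
after L4 α=1/4: [7097/40, 14011/70, 10739/70]
rounded: [177, 200, 153]

at x=0,y=2 over L1,L2,L3:
+L1 (α=3/5) → [48/5, 588/5, 492/5]
+L2 (α=6/7) → [834/5, 5568/35, 6222/35]
+L3 (α=1/2) → [1889/10, 6879/35, 5561/35]
= [189, 197, 159]

at x=1,y=1 over L1,L2,L3,L5:
after L1 α=3/5: [189/5, 498/5, 456/5]
after L2 α=1/6: [190/3, 329/3, 623/6]
after L3 α=4/7: [318/7, 537/7, 2223/14]
after L5 α=1/5: [1601/35, 2491/35, 5923/35]
→ [46, 71, 169]

query (1,0) [L1,L2,L3] — begin 0,0,0
+L1 (α=2/3) → [206/3, 178/3, 464/3]
+L2 (α=1/2) → [425/6, 889/6, 241/3]
+L3 (α=4/7) → [2257/14, 1297/14, 457/7]
= [161, 93, 65]

at x=0,y=1 over L1,L6:
L1 α=4/5: [716/5, 848/5, 816/5]
L6 α=0: [716/5, 848/5, 816/5]
rounded: [143, 170, 163]


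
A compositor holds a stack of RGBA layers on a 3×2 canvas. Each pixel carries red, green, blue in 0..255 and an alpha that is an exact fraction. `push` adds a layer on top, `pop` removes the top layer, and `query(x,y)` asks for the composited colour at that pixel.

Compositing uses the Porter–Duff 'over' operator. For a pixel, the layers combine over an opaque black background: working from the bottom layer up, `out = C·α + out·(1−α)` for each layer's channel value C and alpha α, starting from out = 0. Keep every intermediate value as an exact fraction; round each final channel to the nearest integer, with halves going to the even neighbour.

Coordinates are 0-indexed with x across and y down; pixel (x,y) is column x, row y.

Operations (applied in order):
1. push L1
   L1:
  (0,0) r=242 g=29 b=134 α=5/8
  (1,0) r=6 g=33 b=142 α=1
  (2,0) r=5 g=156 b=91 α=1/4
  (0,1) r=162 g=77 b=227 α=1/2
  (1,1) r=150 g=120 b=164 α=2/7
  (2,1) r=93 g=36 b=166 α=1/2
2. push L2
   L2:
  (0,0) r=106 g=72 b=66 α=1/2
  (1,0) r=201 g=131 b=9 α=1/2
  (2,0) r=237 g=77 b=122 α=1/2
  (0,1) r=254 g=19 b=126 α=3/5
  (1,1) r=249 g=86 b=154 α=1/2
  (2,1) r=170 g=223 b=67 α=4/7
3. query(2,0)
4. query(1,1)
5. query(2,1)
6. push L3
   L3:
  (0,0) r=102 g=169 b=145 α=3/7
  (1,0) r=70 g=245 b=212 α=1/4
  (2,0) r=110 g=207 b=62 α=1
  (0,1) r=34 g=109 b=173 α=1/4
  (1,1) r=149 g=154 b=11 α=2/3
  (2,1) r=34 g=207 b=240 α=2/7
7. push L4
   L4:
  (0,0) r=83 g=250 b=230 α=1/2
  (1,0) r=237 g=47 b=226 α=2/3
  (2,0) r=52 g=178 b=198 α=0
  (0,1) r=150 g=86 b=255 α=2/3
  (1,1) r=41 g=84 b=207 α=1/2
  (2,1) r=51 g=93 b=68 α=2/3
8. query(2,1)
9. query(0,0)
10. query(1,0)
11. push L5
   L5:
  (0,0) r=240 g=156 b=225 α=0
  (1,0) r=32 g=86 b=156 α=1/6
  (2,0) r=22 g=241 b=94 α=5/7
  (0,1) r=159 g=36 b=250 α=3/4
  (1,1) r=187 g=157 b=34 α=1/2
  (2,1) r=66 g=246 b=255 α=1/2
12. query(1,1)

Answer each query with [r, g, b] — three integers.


query (2,0) [L1,L2] — begin 0,0,0
L1 α=1/4: [5/4, 39, 91/4]
L2 α=1/2: [953/8, 58, 579/8]
rounded: [119, 58, 72]

query (1,1) [L1,L2] — begin 0,0,0
+L1 (α=2/7) → [300/7, 240/7, 328/7]
+L2 (α=1/2) → [2043/14, 421/7, 703/7]
= [146, 60, 100]

at x=2,y=1 over L1,L2:
L1 α=1/2: [93/2, 18, 83]
L2 α=4/7: [1639/14, 946/7, 517/7]
= [117, 135, 74]

at x=2,y=1 over L1,L2,L3,L4:
after L1 α=1/2: [93/2, 18, 83]
after L2 α=4/7: [1639/14, 946/7, 517/7]
after L3 α=2/7: [9147/98, 7628/49, 5945/49]
after L4 α=2/3: [6381/98, 16742/147, 4203/49]
= [65, 114, 86]

at x=0,y=0 over L1,L2,L3,L4:
L1 α=5/8: [605/4, 145/8, 335/4]
L2 α=1/2: [1029/8, 721/16, 599/8]
L3 α=3/7: [1641/14, 2749/28, 1469/14]
L4 α=1/2: [2803/28, 9749/56, 4689/28]
rounded: [100, 174, 167]

(1,0) stack=L1,L2,L3,L4; from [0,0,0]:
after L1 α=1: [6, 33, 142]
after L2 α=1/2: [207/2, 82, 151/2]
after L3 α=1/4: [761/8, 491/4, 877/8]
after L4 α=2/3: [4553/24, 289/4, 4493/24]
rounded: [190, 72, 187]

query (1,1) [L1,L2,L3,L4,L5] — begin 0,0,0
after L1 α=2/7: [300/7, 240/7, 328/7]
after L2 α=1/2: [2043/14, 421/7, 703/7]
after L3 α=2/3: [6215/42, 859/7, 857/21]
after L4 α=1/2: [7937/84, 1447/14, 2602/21]
after L5 α=1/2: [23645/168, 3645/28, 1658/21]
→ [141, 130, 79]


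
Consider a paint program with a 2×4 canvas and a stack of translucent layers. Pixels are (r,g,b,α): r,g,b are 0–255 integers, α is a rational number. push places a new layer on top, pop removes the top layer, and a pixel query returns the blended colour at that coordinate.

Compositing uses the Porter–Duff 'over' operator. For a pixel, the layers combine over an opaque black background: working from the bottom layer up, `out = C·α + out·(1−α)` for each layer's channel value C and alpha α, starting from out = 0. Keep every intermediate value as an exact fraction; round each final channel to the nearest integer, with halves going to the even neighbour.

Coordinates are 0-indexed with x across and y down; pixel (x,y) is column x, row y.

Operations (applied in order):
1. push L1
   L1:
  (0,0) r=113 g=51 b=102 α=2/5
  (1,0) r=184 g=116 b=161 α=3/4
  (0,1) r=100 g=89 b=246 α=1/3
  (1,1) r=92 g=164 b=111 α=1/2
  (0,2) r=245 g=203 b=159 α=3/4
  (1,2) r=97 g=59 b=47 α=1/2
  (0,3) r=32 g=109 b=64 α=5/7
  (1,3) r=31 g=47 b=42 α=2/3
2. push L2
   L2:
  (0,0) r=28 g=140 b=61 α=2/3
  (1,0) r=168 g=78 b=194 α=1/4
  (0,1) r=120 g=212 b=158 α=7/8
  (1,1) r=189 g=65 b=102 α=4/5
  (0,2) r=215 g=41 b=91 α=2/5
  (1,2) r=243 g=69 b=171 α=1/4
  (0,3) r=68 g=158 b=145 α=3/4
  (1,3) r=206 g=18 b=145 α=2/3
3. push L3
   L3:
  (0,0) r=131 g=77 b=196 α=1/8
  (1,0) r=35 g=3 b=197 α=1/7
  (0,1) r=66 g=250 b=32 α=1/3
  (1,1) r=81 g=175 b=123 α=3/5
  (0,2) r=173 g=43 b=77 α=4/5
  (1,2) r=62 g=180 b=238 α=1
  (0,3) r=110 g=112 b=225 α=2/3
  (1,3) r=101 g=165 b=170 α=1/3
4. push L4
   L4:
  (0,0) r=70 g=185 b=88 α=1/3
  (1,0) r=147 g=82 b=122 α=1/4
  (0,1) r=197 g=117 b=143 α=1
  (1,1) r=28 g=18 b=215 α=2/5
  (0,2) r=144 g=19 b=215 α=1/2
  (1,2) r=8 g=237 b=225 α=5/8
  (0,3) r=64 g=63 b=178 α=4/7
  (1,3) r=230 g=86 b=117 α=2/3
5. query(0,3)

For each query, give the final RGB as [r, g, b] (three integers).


at x=0,y=3 over L1,L2,L3,L4:
+L1 (α=5/7) → [160/7, 545/7, 320/7]
+L2 (α=3/4) → [397/7, 3863/28, 3365/28]
+L3 (α=2/3) → [1937/21, 10135/84, 15965/84]
+L4 (α=4/7) → [3729/49, 17191/196, 35901/196]
rounded: [76, 88, 183]


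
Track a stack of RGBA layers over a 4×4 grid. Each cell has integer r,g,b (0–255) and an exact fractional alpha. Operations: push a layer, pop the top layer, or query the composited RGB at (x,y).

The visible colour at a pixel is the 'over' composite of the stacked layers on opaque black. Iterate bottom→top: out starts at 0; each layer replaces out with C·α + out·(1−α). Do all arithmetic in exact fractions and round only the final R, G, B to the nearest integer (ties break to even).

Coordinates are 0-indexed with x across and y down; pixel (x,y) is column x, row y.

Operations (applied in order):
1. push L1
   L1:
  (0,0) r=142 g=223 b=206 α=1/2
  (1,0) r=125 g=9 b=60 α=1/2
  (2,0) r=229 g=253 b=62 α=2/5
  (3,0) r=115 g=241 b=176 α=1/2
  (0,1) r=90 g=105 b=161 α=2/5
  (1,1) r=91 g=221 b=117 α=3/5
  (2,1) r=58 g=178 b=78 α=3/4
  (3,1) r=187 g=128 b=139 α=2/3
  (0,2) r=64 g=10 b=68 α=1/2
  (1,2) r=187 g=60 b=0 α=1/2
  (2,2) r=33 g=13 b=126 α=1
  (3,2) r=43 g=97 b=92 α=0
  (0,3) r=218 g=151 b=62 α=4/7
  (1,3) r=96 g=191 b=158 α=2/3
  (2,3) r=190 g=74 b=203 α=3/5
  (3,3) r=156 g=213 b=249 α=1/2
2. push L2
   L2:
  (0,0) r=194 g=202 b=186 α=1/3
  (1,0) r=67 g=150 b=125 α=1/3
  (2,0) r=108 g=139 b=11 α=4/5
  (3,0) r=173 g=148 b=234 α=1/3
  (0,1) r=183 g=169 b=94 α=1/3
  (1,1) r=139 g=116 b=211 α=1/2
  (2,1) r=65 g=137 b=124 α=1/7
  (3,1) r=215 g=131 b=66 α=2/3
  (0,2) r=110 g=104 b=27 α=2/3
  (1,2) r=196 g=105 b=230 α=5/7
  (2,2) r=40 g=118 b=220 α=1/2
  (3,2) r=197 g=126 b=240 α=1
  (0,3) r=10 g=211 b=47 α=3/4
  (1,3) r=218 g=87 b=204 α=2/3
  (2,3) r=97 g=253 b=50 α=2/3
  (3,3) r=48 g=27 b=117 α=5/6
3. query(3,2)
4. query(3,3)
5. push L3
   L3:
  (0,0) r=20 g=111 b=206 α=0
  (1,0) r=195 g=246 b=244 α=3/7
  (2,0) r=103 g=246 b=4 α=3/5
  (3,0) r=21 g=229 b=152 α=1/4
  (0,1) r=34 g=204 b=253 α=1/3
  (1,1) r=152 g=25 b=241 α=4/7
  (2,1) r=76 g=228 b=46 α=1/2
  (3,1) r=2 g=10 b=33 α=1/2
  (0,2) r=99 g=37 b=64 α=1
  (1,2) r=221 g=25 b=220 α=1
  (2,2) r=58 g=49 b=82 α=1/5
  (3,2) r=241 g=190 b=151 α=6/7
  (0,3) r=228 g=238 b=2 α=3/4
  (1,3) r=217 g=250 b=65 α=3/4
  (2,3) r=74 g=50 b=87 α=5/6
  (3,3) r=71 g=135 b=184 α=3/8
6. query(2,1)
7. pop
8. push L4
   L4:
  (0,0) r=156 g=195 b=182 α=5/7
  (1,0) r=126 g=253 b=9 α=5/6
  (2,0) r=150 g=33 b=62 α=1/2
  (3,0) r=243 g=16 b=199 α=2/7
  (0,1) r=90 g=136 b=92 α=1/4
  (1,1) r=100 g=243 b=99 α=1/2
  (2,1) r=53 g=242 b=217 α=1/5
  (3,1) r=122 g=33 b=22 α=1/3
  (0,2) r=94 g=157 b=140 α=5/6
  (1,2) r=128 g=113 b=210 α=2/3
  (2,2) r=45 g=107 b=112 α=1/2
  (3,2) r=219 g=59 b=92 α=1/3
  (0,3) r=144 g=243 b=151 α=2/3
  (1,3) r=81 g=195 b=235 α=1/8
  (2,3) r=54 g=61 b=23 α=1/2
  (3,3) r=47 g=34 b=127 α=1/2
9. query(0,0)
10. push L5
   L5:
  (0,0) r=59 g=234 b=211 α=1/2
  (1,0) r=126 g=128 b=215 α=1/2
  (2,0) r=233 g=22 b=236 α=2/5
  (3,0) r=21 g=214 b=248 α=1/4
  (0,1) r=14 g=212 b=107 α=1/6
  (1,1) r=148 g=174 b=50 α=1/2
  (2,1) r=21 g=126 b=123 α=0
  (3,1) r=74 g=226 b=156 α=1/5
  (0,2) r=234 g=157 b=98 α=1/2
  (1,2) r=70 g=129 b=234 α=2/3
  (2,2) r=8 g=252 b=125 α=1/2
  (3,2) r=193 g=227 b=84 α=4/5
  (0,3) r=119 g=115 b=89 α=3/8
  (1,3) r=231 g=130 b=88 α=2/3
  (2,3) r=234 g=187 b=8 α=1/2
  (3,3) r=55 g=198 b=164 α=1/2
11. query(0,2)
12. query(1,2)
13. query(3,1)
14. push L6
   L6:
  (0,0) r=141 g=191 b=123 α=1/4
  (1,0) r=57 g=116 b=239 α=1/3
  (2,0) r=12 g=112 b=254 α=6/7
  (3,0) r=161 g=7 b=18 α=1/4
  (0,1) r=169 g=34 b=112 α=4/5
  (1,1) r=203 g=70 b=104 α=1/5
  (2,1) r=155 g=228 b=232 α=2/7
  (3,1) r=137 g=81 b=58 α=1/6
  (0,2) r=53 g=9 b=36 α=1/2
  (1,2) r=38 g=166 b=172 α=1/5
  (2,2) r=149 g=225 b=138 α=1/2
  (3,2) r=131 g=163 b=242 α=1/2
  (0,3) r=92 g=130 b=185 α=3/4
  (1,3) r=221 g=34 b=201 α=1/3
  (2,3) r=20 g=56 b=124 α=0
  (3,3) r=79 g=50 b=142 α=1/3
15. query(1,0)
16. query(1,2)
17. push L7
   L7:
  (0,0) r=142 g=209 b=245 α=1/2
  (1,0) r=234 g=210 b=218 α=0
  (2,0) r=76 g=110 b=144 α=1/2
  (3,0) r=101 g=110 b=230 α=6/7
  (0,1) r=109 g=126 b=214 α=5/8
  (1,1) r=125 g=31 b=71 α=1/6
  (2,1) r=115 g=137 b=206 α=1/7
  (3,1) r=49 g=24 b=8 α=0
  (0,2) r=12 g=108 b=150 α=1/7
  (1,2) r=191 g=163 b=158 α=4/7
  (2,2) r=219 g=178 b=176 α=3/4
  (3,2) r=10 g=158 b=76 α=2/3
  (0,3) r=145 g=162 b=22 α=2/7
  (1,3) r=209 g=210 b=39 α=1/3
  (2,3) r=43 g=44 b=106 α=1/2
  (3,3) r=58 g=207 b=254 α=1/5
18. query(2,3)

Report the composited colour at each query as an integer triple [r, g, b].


(3,2) stack=L1,L2; from [0,0,0]:
L1 α=0: [0, 0, 0]
L2 α=1: [197, 126, 240]
→ [197, 126, 240]

at x=3,y=3 over L1,L2:
after L1 α=1/2: [78, 213/2, 249/2]
after L2 α=5/6: [53, 161/4, 473/4]
→ [53, 40, 118]

query (2,1) [L1,L2,L3] — begin 0,0,0
after L1 α=3/4: [87/2, 267/2, 117/2]
after L2 α=1/7: [326/7, 134, 475/7]
after L3 α=1/2: [429/7, 181, 797/14]
rounded: [61, 181, 57]

query (0,0) [L1,L2,L4] — begin 0,0,0
after L1 α=1/2: [71, 223/2, 103]
after L2 α=1/3: [112, 425/3, 392/3]
after L4 α=5/7: [1004/7, 3775/21, 502/3]
→ [143, 180, 167]

query (0,2) [L1,L2,L4,L5] — begin 0,0,0
after L1 α=1/2: [32, 5, 34]
after L2 α=2/3: [84, 71, 88/3]
after L4 α=5/6: [277/3, 428/3, 1094/9]
after L5 α=1/2: [979/6, 899/6, 988/9]
→ [163, 150, 110]

(1,2) stack=L1,L2,L4,L5; from [0,0,0]:
L1 α=1/2: [187/2, 30, 0]
L2 α=5/7: [1167/7, 585/7, 1150/7]
L4 α=2/3: [2959/21, 2167/21, 4090/21]
L5 α=2/3: [5899/63, 7585/63, 13918/63]
= [94, 120, 221]

query (3,1) [L1,L2,L4,L5] — begin 0,0,0
+L1 (α=2/3) → [374/3, 256/3, 278/3]
+L2 (α=2/3) → [1664/9, 1042/9, 674/9]
+L4 (α=1/3) → [4426/27, 2381/27, 1546/27]
+L5 (α=1/5) → [19702/135, 15626/135, 10396/135]
= [146, 116, 77]

at x=1,y=0 over L1,L2,L4,L5,L6:
L1 α=1/2: [125/2, 9/2, 30]
L2 α=1/3: [64, 53, 185/3]
L4 α=5/6: [347/3, 659/3, 160/9]
L5 α=1/2: [725/6, 1043/6, 2095/18]
L6 α=1/3: [896/9, 1391/9, 4246/27]
rounded: [100, 155, 157]

at x=1,y=2 over L1,L2,L4,L5,L6:
after L1 α=1/2: [187/2, 30, 0]
after L2 α=5/7: [1167/7, 585/7, 1150/7]
after L4 α=2/3: [2959/21, 2167/21, 4090/21]
after L5 α=2/3: [5899/63, 7585/63, 13918/63]
after L6 α=1/5: [5198/63, 40798/315, 66508/315]
= [83, 130, 211]

query (2,3) [L1,L2,L4,L5,L6,L7] — begin 0,0,0
+L1 (α=3/5) → [114, 222/5, 609/5]
+L2 (α=2/3) → [308/3, 2752/15, 1109/15]
+L4 (α=1/2) → [235/3, 3667/30, 727/15]
+L5 (α=1/2) → [937/6, 9277/60, 847/30]
+L6 (α=0) → [937/6, 9277/60, 847/30]
+L7 (α=1/2) → [1195/12, 11917/120, 4027/60]
rounded: [100, 99, 67]


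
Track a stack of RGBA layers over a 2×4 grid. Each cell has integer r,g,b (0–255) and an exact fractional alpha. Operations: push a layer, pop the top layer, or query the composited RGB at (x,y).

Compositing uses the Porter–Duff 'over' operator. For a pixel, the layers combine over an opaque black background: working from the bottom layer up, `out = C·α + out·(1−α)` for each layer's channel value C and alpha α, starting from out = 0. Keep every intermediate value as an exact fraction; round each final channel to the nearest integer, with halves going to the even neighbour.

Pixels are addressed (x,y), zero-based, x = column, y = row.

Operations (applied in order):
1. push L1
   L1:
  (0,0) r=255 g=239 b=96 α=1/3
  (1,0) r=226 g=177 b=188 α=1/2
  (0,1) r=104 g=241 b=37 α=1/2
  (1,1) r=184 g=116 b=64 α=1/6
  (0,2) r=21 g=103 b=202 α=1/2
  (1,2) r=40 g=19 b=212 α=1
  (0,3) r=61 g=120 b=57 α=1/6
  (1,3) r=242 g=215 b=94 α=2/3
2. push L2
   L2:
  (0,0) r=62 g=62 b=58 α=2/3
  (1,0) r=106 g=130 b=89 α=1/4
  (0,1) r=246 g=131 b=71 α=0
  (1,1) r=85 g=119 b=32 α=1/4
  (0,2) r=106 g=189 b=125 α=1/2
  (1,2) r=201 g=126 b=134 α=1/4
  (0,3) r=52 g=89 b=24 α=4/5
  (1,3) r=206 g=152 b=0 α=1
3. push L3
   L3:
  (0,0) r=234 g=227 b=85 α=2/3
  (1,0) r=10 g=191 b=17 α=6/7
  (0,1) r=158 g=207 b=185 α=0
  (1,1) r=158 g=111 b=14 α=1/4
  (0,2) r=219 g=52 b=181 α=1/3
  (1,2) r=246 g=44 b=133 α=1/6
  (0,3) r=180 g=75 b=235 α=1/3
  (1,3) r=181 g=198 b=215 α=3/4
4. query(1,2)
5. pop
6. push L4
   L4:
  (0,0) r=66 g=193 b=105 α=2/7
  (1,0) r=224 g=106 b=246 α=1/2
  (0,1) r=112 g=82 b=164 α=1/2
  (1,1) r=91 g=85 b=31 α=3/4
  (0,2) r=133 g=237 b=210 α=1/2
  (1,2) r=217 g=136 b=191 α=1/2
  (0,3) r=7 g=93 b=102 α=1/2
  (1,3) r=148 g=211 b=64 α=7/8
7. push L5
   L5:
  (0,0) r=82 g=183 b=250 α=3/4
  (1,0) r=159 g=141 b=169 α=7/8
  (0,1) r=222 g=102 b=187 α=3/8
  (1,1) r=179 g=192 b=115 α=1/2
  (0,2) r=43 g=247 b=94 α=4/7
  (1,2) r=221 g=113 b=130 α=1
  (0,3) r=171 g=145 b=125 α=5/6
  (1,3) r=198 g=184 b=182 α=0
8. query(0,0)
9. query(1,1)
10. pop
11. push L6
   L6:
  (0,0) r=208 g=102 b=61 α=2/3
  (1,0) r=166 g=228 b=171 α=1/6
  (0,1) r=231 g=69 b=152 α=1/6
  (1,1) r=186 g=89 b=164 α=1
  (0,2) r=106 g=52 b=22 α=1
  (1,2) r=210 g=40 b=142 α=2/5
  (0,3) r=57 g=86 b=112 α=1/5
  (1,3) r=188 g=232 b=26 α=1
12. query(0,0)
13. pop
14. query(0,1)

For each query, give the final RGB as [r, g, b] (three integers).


query (1,2) [L1,L2,L3] — begin 0,0,0
after L1 α=1: [40, 19, 212]
after L2 α=1/4: [321/4, 183/4, 385/2]
after L3 α=1/6: [863/8, 1091/24, 2191/12]
= [108, 45, 183]

query (0,0) [L1,L2,L4,L5] — begin 0,0,0
after L1 α=1/3: [85, 239/3, 32]
after L2 α=2/3: [209/3, 611/9, 148/3]
after L4 α=2/7: [1441/21, 6529/63, 1370/21]
after L5 α=3/4: [6607/84, 10279/63, 4280/21]
rounded: [79, 163, 204]

at x=1,y=1 over L1,L2,L4,L5:
L1 α=1/6: [92/3, 58/3, 32/3]
L2 α=1/4: [177/4, 177/4, 16]
L4 α=3/4: [1269/16, 1197/16, 109/4]
L5 α=1/2: [4133/32, 4269/32, 569/8]
= [129, 133, 71]

at x=0,y=0 over L1,L2,L4,L6:
after L1 α=1/3: [85, 239/3, 32]
after L2 α=2/3: [209/3, 611/9, 148/3]
after L4 α=2/7: [1441/21, 6529/63, 1370/21]
after L6 α=2/3: [10177/63, 19381/189, 3932/63]
→ [162, 103, 62]

query (0,1) [L1,L2,L4] — begin 0,0,0
+L1 (α=1/2) → [52, 241/2, 37/2]
+L2 (α=0) → [52, 241/2, 37/2]
+L4 (α=1/2) → [82, 405/4, 365/4]
= [82, 101, 91]


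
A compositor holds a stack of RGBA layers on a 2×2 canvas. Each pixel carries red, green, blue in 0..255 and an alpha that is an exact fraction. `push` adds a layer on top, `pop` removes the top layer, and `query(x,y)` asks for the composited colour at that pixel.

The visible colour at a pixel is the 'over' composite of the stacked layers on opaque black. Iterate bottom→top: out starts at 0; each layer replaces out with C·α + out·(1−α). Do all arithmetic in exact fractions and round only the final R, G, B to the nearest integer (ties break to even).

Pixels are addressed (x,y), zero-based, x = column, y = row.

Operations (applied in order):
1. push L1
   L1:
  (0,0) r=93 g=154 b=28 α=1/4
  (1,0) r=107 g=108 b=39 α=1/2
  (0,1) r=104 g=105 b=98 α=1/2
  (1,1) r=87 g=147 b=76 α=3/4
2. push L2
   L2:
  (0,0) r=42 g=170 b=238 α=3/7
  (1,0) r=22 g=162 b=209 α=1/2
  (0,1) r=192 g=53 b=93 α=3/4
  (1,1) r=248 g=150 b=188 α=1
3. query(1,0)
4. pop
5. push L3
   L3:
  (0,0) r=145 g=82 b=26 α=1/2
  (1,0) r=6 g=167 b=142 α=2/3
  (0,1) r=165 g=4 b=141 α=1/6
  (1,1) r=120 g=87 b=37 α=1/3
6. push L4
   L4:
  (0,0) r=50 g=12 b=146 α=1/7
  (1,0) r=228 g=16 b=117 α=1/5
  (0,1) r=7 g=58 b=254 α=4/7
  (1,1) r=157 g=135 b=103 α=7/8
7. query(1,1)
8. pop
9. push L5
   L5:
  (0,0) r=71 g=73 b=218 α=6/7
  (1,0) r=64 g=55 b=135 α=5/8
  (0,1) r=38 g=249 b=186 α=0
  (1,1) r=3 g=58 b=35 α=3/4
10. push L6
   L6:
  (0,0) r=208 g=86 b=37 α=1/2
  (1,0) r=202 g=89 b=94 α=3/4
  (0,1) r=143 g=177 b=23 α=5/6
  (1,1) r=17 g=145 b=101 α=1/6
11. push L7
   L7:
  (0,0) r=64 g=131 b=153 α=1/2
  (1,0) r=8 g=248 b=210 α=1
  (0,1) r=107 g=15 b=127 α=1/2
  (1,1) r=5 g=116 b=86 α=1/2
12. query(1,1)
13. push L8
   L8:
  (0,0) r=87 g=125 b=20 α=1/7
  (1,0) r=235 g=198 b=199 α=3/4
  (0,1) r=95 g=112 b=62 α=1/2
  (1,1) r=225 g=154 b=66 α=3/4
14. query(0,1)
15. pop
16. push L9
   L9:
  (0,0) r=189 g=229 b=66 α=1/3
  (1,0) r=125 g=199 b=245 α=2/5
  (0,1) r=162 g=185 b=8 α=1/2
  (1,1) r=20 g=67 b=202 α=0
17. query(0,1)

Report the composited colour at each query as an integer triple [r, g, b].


(1,0) stack=L1,L2; from [0,0,0]:
+L1 (α=1/2) → [107/2, 54, 39/2]
+L2 (α=1/2) → [151/4, 108, 457/4]
= [38, 108, 114]

(1,1) stack=L1,L3,L4; from [0,0,0]:
L1 α=3/4: [261/4, 441/4, 57]
L3 α=1/3: [167/2, 205/2, 151/3]
L4 α=7/8: [2365/16, 2095/16, 1157/12]
→ [148, 131, 96]

at x=1,y=1 over L1,L3,L5,L6,L7:
+L1 (α=3/4) → [261/4, 441/4, 57]
+L3 (α=1/3) → [167/2, 205/2, 151/3]
+L5 (α=3/4) → [185/8, 553/8, 233/6]
+L6 (α=1/6) → [1061/48, 3925/48, 1771/36]
+L7 (α=1/2) → [1301/96, 9493/96, 4867/72]
rounded: [14, 99, 68]

at x=0,y=1 over L1,L3,L5,L6,L7,L8:
+L1 (α=1/2) → [52, 105/2, 49]
+L3 (α=1/6) → [425/6, 533/12, 193/3]
+L5 (α=0) → [425/6, 533/12, 193/3]
+L6 (α=5/6) → [4715/36, 11153/72, 269/9]
+L7 (α=1/2) → [8567/72, 12233/144, 706/9]
+L8 (α=1/2) → [15407/144, 28361/288, 632/9]
→ [107, 98, 70]

at x=0,y=1 over L1,L3,L5,L6,L7,L9:
L1 α=1/2: [52, 105/2, 49]
L3 α=1/6: [425/6, 533/12, 193/3]
L5 α=0: [425/6, 533/12, 193/3]
L6 α=5/6: [4715/36, 11153/72, 269/9]
L7 α=1/2: [8567/72, 12233/144, 706/9]
L9 α=1/2: [20231/144, 38873/288, 389/9]
= [140, 135, 43]


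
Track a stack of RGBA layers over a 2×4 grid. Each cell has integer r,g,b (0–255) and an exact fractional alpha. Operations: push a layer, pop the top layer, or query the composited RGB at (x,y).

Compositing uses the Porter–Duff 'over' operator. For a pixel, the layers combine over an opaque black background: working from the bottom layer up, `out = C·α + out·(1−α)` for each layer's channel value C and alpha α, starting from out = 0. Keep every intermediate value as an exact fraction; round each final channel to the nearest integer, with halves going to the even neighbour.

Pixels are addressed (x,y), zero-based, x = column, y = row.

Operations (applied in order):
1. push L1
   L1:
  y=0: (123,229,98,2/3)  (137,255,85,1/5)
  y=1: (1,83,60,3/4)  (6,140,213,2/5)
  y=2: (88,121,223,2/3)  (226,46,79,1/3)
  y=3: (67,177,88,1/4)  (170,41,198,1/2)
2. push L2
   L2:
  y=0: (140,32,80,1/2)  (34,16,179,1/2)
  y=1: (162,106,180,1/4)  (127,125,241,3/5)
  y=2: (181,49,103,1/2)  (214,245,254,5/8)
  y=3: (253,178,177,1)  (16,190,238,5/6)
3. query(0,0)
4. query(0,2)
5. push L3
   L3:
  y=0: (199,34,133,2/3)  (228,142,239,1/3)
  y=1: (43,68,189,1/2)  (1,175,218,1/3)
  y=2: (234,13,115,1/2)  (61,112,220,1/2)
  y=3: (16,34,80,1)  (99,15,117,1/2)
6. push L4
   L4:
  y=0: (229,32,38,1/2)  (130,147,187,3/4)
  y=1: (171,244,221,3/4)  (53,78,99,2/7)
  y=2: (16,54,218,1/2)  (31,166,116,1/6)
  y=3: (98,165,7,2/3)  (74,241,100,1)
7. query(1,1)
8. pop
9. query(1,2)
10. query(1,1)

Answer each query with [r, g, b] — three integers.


(0,0) stack=L1,L2; from [0,0,0]:
after L1 α=2/3: [82, 458/3, 196/3]
after L2 α=1/2: [111, 277/3, 218/3]
rounded: [111, 92, 73]

at x=0,y=2 over L1,L2:
after L1 α=2/3: [176/3, 242/3, 446/3]
after L2 α=1/2: [719/6, 389/6, 755/6]
= [120, 65, 126]

query (1,1) [L1,L2,L3,L4] — begin 0,0,0
L1 α=2/5: [12/5, 56, 426/5]
L2 α=3/5: [1929/25, 487/5, 4467/25]
L3 α=1/3: [3883/75, 1849/15, 14384/75]
L4 α=2/7: [5473/105, 331/3, 17354/105]
rounded: [52, 110, 165]

at x=1,y=2 over L1,L2,L3:
+L1 (α=1/3) → [226/3, 46/3, 79/3]
+L2 (α=5/8) → [162, 1271/8, 1349/8]
+L3 (α=1/2) → [223/2, 2167/16, 3109/16]
rounded: [112, 135, 194]

at x=1,y=1 over L1,L2,L3:
after L1 α=2/5: [12/5, 56, 426/5]
after L2 α=3/5: [1929/25, 487/5, 4467/25]
after L3 α=1/3: [3883/75, 1849/15, 14384/75]
→ [52, 123, 192]


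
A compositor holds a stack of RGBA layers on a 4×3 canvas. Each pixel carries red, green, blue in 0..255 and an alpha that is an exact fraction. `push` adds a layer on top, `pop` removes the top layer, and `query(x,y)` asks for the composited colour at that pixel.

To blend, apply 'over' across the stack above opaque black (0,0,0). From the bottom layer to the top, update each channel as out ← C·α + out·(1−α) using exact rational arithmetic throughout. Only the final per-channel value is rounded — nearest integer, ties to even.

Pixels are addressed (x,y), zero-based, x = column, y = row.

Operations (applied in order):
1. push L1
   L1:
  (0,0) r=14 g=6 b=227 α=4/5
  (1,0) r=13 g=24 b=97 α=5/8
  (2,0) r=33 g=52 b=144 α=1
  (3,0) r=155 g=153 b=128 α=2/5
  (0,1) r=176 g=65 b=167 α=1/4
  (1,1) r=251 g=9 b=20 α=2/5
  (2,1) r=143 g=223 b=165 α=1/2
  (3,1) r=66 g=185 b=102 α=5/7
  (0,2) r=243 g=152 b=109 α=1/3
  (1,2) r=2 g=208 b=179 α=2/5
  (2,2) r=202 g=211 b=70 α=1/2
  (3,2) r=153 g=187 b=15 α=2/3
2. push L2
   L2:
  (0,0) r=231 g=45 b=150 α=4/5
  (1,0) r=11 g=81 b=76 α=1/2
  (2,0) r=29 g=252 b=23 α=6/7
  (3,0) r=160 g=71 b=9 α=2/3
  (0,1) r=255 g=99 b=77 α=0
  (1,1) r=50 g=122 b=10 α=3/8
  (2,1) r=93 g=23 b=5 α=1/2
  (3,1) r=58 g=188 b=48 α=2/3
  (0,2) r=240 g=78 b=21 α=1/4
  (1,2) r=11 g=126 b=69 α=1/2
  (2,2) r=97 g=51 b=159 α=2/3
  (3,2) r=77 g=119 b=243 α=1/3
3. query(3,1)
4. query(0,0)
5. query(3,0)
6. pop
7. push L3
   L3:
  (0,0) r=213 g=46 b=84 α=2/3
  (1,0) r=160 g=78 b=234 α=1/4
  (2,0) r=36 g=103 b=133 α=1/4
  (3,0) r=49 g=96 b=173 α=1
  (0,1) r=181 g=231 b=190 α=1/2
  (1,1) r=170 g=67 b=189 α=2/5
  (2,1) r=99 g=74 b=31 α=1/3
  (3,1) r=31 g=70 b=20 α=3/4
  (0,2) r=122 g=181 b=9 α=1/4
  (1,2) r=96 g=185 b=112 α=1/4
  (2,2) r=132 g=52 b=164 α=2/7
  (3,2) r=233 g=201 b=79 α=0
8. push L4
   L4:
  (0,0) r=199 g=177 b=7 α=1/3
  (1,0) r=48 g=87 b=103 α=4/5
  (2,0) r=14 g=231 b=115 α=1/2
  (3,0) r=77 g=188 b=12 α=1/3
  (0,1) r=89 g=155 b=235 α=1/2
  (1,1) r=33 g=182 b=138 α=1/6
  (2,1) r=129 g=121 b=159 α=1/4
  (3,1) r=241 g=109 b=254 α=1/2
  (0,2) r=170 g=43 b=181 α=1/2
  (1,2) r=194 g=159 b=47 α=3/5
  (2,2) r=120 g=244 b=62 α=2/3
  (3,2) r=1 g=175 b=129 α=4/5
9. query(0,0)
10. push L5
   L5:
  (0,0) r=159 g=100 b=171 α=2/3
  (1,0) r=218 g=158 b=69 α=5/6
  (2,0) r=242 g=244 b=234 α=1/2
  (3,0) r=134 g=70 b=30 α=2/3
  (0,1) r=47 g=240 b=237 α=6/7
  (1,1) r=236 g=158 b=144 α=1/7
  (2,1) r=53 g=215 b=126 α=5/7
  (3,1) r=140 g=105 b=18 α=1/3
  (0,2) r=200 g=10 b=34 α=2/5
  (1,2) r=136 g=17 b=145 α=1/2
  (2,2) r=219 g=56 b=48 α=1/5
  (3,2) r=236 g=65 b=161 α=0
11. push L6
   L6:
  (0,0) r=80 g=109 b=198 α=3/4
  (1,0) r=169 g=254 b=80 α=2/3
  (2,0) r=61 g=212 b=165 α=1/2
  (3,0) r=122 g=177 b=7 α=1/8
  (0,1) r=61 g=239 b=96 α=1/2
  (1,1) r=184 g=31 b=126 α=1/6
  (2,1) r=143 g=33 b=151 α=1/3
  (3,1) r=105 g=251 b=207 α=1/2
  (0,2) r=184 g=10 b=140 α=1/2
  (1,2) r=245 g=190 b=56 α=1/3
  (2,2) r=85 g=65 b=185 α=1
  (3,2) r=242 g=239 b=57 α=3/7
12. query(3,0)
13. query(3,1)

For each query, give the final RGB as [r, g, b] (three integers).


query (3,1) [L1,L2] — begin 0,0,0
L1 α=5/7: [330/7, 925/7, 510/7]
L2 α=2/3: [1142/21, 3557/21, 394/7]
= [54, 169, 56]

at x=0,y=0 over L1,L2:
L1 α=4/5: [56/5, 24/5, 908/5]
L2 α=4/5: [4676/25, 924/25, 3908/25]
rounded: [187, 37, 156]

(3,0) stack=L1,L2; from [0,0,0]:
after L1 α=2/5: [62, 306/5, 256/5]
after L2 α=2/3: [382/3, 1016/15, 346/15]
rounded: [127, 68, 23]

at x=0,y=0 over L1,L3,L4:
after L1 α=4/5: [56/5, 24/5, 908/5]
after L3 α=2/3: [2186/15, 484/15, 1748/15]
after L4 α=1/3: [7357/45, 3623/45, 3601/45]
= [163, 81, 80]

at x=3,y=0 over L1,L3,L4,L5,L6:
+L1 (α=2/5) → [62, 306/5, 256/5]
+L3 (α=1) → [49, 96, 173]
+L4 (α=1/3) → [175/3, 380/3, 358/3]
+L5 (α=2/3) → [979/9, 800/9, 538/9]
+L6 (α=1/8) → [7951/72, 7193/72, 3829/72]
→ [110, 100, 53]

at x=3,y=1 over L1,L3,L4,L5,L6:
L1 α=5/7: [330/7, 925/7, 510/7]
L3 α=3/4: [981/28, 2395/28, 465/14]
L4 α=1/2: [7729/56, 5447/56, 4021/28]
L5 α=1/3: [3883/28, 8387/84, 4273/42]
L6 α=1/2: [6823/56, 29471/168, 12967/84]
rounded: [122, 175, 154]


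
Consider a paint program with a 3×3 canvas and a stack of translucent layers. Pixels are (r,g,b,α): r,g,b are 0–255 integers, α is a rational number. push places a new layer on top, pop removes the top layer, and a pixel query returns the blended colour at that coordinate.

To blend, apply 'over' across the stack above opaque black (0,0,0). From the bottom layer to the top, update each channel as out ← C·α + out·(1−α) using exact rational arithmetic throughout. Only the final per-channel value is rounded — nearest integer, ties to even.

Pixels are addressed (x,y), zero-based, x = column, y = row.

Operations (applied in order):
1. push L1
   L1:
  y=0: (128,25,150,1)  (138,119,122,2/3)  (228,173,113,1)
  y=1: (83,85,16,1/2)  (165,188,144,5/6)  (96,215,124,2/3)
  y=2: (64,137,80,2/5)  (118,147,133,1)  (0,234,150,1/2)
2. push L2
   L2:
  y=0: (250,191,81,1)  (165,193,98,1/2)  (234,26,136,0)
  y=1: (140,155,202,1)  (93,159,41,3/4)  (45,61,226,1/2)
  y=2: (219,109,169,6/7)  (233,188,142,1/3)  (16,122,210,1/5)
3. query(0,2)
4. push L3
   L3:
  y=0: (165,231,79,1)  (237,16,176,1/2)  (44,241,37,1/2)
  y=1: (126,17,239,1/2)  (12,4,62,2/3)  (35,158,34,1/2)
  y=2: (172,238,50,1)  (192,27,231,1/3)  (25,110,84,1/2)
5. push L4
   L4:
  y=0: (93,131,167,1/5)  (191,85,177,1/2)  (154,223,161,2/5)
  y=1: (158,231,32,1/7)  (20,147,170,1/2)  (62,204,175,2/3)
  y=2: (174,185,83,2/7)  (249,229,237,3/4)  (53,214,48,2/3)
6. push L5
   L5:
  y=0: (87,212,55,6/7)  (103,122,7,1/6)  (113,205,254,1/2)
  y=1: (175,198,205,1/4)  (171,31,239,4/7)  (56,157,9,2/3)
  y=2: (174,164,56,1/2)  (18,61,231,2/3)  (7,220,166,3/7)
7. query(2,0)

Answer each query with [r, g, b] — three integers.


query (0,2) [L1,L2] — begin 0,0,0
L1 α=2/5: [128/5, 274/5, 32]
L2 α=6/7: [6698/35, 3544/35, 1046/7]
→ [191, 101, 149]

at x=2,y=0 over L1,L2,L3,L4,L5:
L1 α=1: [228, 173, 113]
L2 α=0: [228, 173, 113]
L3 α=1/2: [136, 207, 75]
L4 α=2/5: [716/5, 1067/5, 547/5]
L5 α=1/2: [1281/10, 1046/5, 1817/10]
rounded: [128, 209, 182]


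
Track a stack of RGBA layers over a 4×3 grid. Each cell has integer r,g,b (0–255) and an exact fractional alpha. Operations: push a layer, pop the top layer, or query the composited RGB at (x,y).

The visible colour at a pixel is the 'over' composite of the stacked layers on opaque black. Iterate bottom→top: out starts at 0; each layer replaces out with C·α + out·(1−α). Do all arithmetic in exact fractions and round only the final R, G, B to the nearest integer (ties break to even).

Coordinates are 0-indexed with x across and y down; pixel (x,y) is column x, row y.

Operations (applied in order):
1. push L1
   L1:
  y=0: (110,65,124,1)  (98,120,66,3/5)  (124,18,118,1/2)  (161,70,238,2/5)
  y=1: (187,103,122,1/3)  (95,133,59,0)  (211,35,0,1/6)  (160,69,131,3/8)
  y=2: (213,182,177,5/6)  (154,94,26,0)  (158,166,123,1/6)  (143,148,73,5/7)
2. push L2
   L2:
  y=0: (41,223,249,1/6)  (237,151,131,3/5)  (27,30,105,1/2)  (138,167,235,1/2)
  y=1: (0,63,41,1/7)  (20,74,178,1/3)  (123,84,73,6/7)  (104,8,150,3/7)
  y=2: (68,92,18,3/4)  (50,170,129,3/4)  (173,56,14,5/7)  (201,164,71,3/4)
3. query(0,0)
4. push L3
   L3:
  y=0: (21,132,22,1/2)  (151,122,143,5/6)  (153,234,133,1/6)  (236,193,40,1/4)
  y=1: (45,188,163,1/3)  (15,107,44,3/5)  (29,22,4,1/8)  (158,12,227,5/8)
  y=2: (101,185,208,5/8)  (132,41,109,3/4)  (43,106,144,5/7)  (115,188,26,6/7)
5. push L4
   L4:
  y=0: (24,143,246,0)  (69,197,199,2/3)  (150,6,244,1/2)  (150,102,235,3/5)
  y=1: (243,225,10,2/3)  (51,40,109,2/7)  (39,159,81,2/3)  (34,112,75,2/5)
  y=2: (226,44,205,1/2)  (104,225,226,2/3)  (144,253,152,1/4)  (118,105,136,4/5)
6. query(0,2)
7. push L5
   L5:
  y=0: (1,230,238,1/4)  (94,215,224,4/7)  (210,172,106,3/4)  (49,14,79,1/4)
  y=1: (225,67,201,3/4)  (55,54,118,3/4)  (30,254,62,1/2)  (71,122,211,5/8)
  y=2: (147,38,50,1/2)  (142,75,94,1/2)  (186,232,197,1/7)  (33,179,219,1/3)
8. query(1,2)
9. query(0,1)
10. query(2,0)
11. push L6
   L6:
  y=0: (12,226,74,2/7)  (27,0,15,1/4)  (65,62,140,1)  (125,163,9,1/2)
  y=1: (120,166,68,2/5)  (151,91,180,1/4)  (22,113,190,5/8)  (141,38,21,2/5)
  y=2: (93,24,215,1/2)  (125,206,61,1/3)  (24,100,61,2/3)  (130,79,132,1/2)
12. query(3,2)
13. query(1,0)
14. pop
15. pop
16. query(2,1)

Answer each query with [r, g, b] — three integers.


at x=0,y=0 over L1,L2:
L1 α=1: [110, 65, 124]
L2 α=1/6: [197/2, 274/3, 869/6]
→ [98, 91, 145]

query (0,2) [L1,L2,L3,L4] — begin 0,0,0
L1 α=5/6: [355/2, 455/3, 295/2]
L2 α=3/4: [763/8, 1283/12, 403/8]
L3 α=5/8: [6329/64, 4983/32, 9529/64]
L4 α=1/2: [20793/128, 6391/64, 22649/128]
→ [162, 100, 177]

at x=1,y=2 over L1,L2,L3,L4,L5:
L1 α=0: [0, 0, 0]
L2 α=3/4: [75/2, 255/2, 387/4]
L3 α=3/4: [867/8, 501/8, 1695/16]
L4 α=2/3: [2531/24, 1367/8, 8927/48]
L5 α=1/2: [5939/48, 1967/16, 13439/96]
→ [124, 123, 140]

query (0,1) [L1,L2,L3,L4,L5] — begin 0,0,0
after L1 α=1/3: [187/3, 103/3, 122/3]
after L2 α=1/7: [374/7, 269/7, 285/7]
after L3 α=1/3: [1063/21, 618/7, 1711/21]
after L4 α=2/3: [11269/63, 1256/7, 2131/63]
after L5 α=3/4: [26897/126, 2663/28, 10030/63]
rounded: [213, 95, 159]

at x=2,y=0 over L1,L2,L3,L4,L5:
L1 α=1/2: [62, 9, 59]
L2 α=1/2: [89/2, 39/2, 82]
L3 α=1/6: [751/12, 221/4, 181/2]
L4 α=1/2: [2551/24, 245/8, 669/4]
L5 α=3/4: [17671/96, 4373/32, 1941/16]
= [184, 137, 121]

at x=3,y=2 over L1,L2,L3,L4,L5,L6:
L1 α=5/7: [715/7, 740/7, 365/7]
L2 α=3/4: [1234/7, 1046/7, 464/7]
L3 α=6/7: [6064/49, 8942/49, 1556/49]
L4 α=4/5: [29192/245, 29522/245, 28212/245]
L5 α=1/3: [66469/735, 102899/735, 36693/245]
L6 α=1/2: [162019/1470, 80482/735, 69033/490]
rounded: [110, 109, 141]

query (1,0) [L1,L2,L3,L4,L5,L6] — begin 0,0,0
+L1 (α=3/5) → [294/5, 72, 198/5]
+L2 (α=3/5) → [4143/25, 597/5, 2361/25]
+L3 (α=5/6) → [11509/75, 3647/30, 10118/75]
+L4 (α=2/3) → [21859/225, 15467/90, 39968/225]
+L5 (α=4/7) → [50059/525, 41267/210, 107168/525]
+L6 (α=1/4) → [13696/175, 41267/280, 109793/700]
rounded: [78, 147, 157]

at x=2,y=1 over L1,L2,L3,L4:
after L1 α=1/6: [211/6, 35/6, 0]
after L2 α=6/7: [4639/42, 437/6, 438/7]
after L3 α=1/8: [4813/48, 3191/48, 221/4]
after L4 α=2/3: [8557/144, 18455/144, 869/12]
= [59, 128, 72]


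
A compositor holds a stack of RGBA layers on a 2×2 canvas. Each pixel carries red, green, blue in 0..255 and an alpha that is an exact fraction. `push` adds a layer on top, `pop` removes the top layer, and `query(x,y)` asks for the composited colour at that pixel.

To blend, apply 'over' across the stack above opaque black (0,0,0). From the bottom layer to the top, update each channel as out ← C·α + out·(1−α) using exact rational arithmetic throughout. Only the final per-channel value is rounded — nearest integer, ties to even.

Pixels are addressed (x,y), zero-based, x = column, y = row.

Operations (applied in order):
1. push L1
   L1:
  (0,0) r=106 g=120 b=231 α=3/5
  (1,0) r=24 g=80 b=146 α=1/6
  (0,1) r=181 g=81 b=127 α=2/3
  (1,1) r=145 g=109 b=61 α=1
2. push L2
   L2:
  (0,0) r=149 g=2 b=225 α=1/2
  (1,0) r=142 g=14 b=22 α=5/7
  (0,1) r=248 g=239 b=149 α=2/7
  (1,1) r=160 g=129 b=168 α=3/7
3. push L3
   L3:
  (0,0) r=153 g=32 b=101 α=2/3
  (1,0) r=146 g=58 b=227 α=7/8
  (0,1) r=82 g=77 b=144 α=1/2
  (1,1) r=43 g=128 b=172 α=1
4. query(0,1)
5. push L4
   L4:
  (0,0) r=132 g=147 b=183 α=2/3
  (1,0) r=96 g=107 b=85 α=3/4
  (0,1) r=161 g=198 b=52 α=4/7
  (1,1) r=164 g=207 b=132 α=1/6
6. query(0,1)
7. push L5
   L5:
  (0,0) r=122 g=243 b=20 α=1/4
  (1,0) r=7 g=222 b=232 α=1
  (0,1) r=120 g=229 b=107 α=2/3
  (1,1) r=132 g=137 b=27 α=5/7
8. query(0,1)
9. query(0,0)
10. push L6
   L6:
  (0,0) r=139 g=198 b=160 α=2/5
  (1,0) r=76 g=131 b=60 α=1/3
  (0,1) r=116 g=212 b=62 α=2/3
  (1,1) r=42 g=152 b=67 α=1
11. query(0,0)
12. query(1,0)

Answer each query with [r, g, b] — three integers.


(0,1) stack=L1,L2,L3; from [0,0,0]:
+L1 (α=2/3) → [362/3, 54, 254/3]
+L2 (α=2/7) → [3298/21, 748/7, 2164/21]
+L3 (α=1/2) → [2510/21, 1287/14, 2594/21]
rounded: [120, 92, 124]

query (0,1) [L1,L2,L3,L4] — begin 0,0,0
L1 α=2/3: [362/3, 54, 254/3]
L2 α=2/7: [3298/21, 748/7, 2164/21]
L3 α=1/2: [2510/21, 1287/14, 2594/21]
L4 α=4/7: [7018/49, 14949/98, 4050/49]
= [143, 153, 83]

query (0,1) [L1,L2,L3,L4,L5] — begin 0,0,0
+L1 (α=2/3) → [362/3, 54, 254/3]
+L2 (α=2/7) → [3298/21, 748/7, 2164/21]
+L3 (α=1/2) → [2510/21, 1287/14, 2594/21]
+L4 (α=4/7) → [7018/49, 14949/98, 4050/49]
+L5 (α=2/3) → [18778/147, 59833/294, 14536/147]
rounded: [128, 204, 99]

query (0,0) [L1,L2,L3,L4,L5] — begin 0,0,0
L1 α=3/5: [318/5, 72, 693/5]
L2 α=1/2: [1063/10, 37, 909/5]
L3 α=2/3: [4123/30, 101/3, 1919/15]
L4 α=2/3: [12043/90, 983/9, 7409/45]
L5 α=1/4: [15703/120, 428/3, 7709/60]
= [131, 143, 128]

at x=0,y=0 over L1,L2,L3,L4,L5,L6:
after L1 α=3/5: [318/5, 72, 693/5]
after L2 α=1/2: [1063/10, 37, 909/5]
after L3 α=2/3: [4123/30, 101/3, 1919/15]
after L4 α=2/3: [12043/90, 983/9, 7409/45]
after L5 α=1/4: [15703/120, 428/3, 7709/60]
after L6 α=2/5: [26823/200, 824/5, 14109/100]
rounded: [134, 165, 141]

query (1,0) [L1,L2,L3,L4,L5,L6] — begin 0,0,0
after L1 α=1/6: [4, 40/3, 73/3]
after L2 α=5/7: [718/7, 290/21, 68/3]
after L3 α=7/8: [984/7, 1102/21, 4835/24]
after L4 α=3/4: [750/7, 7843/84, 10955/96]
after L5 α=1: [7, 222, 232]
after L6 α=1/3: [30, 575/3, 524/3]
→ [30, 192, 175]


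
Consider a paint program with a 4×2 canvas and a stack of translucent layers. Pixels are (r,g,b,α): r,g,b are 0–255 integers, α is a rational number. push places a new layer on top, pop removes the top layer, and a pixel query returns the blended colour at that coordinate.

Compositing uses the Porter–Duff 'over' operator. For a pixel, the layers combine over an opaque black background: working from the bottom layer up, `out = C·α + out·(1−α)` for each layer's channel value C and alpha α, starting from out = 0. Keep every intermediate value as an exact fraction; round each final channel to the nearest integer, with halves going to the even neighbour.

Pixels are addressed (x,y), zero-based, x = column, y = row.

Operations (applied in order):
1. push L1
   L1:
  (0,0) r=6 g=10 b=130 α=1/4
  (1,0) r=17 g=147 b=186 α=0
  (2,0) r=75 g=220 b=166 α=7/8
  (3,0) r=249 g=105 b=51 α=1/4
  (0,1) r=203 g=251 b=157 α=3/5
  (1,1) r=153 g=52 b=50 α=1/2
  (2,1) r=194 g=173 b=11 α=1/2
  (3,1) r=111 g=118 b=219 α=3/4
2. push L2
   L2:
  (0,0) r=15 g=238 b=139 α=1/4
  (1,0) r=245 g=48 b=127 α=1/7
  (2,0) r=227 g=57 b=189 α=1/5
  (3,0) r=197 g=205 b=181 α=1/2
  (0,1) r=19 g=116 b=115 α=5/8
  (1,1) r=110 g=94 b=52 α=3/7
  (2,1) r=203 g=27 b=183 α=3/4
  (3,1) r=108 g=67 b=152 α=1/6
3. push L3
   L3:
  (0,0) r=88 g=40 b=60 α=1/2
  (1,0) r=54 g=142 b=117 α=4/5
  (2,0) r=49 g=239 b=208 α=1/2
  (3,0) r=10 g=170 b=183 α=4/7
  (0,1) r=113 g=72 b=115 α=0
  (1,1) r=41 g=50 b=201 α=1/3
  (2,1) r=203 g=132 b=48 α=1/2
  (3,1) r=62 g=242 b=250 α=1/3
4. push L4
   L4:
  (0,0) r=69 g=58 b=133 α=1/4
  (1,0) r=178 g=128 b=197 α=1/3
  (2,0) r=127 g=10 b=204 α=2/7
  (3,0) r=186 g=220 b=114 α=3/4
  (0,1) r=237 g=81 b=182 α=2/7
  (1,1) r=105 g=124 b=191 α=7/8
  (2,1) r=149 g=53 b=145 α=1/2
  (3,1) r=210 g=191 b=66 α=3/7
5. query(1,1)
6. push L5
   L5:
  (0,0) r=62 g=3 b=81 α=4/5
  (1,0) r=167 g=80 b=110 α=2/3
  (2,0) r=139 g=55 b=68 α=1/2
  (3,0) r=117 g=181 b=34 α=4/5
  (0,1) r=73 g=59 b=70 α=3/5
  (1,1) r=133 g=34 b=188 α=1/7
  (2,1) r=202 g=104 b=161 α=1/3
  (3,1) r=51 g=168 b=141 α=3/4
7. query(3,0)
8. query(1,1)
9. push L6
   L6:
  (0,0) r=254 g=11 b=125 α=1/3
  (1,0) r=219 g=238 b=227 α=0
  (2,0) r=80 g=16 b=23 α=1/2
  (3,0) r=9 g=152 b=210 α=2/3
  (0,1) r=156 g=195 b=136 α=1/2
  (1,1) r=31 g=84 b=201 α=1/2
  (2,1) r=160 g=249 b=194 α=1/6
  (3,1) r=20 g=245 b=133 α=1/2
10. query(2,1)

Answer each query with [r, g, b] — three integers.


query (1,1) [L1,L2,L3,L4] — begin 0,0,0
+L1 (α=1/2) → [153/2, 26, 25]
+L2 (α=3/7) → [636/7, 386/7, 256/7]
+L3 (α=1/3) → [1559/21, 374/7, 1919/21]
+L4 (α=7/8) → [8497/84, 3225/28, 7499/42]
→ [101, 115, 179]

at x=3,y=0 over L1,L2,L3,L4,L5:
L1 α=1/4: [249/4, 105/4, 51/4]
L2 α=1/2: [1037/8, 925/8, 775/8]
L3 α=4/7: [3431/56, 8215/56, 8181/56]
L4 α=3/4: [34679/224, 45175/224, 27333/224]
L5 α=4/5: [139511/1120, 207351/1120, 57797/1120]
= [125, 185, 52]

at x=1,y=1 over L1,L2,L3,L4,L5:
+L1 (α=1/2) → [153/2, 26, 25]
+L2 (α=3/7) → [636/7, 386/7, 256/7]
+L3 (α=1/3) → [1559/21, 374/7, 1919/21]
+L4 (α=7/8) → [8497/84, 3225/28, 7499/42]
+L5 (α=1/7) → [10359/98, 10151/98, 8815/49]
= [106, 104, 180]

(2,1) stack=L1,L2,L3,L4,L5,L6; from [0,0,0]:
+L1 (α=1/2) → [97, 173/2, 11/2]
+L2 (α=3/4) → [353/2, 335/8, 1109/8]
+L3 (α=1/2) → [759/4, 1391/16, 1493/16]
+L4 (α=1/2) → [1355/8, 2239/32, 3813/32]
+L5 (α=1/3) → [721/4, 1301/16, 6389/48]
+L6 (α=1/6) → [1415/8, 10489/96, 41257/288]
= [177, 109, 143]
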